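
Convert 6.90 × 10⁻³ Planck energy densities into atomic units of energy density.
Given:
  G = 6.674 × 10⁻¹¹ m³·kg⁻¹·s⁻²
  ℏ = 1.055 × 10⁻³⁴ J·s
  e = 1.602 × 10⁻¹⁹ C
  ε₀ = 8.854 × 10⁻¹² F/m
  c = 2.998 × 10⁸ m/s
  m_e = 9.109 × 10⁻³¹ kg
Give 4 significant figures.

Planck energy density: u_P = c⁷/(ℏG²) = 4.632 × 10¹¹³ J/m³
atomic unit of energy density: u_au = E_h/a₀³ = m_e⁴e¹⁰/((4πε₀)⁵ℏ⁸) = 2.929 × 10¹³ J/m³
6.90 × 10⁻³ × 4.632 × 10¹¹³ / 2.929 × 10¹³ = 1.091 × 10⁹⁸

1.091 × 10⁹⁸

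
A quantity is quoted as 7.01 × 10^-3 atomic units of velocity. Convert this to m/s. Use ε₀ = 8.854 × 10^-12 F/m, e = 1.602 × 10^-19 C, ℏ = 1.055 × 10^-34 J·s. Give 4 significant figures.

1.533 × 10^4 m/s

One atomic unit of velocity: v_au = e²/(4πε₀ℏ) = 2.186 × 10^6 m/s.
7.01 × 10^-3 × 2.186 × 10^6 m/s = 1.533 × 10^4 m/s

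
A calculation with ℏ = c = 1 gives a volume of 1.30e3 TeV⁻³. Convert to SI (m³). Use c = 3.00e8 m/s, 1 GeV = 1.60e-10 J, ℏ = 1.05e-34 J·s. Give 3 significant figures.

9.92e-54 m³

Volume is [L]³ = [E]⁻³·(ℏc)³.
1 GeV⁻³ → (ℏc)³ × (1 GeV in J)⁻³ = 7.63e-48 m³.
Convert the energy scale: 1.30e3 TeV⁻³ = 1.30e-6 GeV⁻³.
Result: 1.30e-6 × 7.63e-48 = 9.92e-54 m³.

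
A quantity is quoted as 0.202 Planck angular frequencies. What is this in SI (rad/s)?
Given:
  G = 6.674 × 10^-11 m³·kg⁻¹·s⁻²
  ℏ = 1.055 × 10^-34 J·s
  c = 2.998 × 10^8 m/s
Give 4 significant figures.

3.746 × 10^42 rad/s

One Planck angular frequency: ω_P = √(c⁵/(ℏG)) = 1.855 × 10^43 rad/s.
0.202 × 1.855 × 10^43 rad/s = 3.746 × 10^42 rad/s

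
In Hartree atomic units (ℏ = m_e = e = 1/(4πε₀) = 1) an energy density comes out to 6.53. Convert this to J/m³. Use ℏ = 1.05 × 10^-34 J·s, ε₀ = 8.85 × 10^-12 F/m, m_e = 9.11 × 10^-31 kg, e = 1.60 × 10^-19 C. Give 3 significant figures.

One atomic unit of energy density: u_au = E_h/a₀³ = m_e⁴e¹⁰/((4πε₀)⁵ℏ⁸) = 3.01 × 10^13 J/m³.
6.53 × 3.01 × 10^13 J/m³ = 1.97 × 10^14 J/m³

1.97 × 10^14 J/m³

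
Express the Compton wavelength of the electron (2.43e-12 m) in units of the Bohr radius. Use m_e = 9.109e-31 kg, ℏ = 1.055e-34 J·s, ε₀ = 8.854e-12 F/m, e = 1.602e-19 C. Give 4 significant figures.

0.04587

Bohr radius: a₀ = 4πε₀ℏ²/(m_e e²) = 5.297e-11 m.
2.43e-12 / 5.297e-11 = 0.04587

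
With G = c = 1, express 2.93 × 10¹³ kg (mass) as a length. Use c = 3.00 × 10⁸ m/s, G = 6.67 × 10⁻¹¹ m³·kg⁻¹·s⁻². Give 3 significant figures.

2.17 × 10⁻¹⁴ m

In G = c = 1 units mass has dimensions of length; the conversion factor is G/c².
2.93 × 10¹³ kg × (G/c²) = 2.17 × 10⁻¹⁴ m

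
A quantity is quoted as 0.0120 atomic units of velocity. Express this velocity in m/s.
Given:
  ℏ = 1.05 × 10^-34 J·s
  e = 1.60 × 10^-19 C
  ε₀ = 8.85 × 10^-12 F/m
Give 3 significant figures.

One atomic unit of velocity: v_au = e²/(4πε₀ℏ) = 2.19 × 10^6 m/s.
0.0120 × 2.19 × 10^6 m/s = 2.63 × 10^4 m/s

2.63 × 10^4 m/s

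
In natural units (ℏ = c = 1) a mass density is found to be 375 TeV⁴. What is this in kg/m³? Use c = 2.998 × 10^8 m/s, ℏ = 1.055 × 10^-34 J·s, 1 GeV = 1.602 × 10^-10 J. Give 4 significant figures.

Mass density is [E]/(c²[L]³) = [E]⁴/(ℏ³c⁵).
1 GeV⁴ → 1/(ℏ³c⁵) × (1 GeV in J)⁴ = 2.316 × 10^20 kg/m³.
Convert the energy scale: 375 TeV⁴ = 3.75 × 10^14 GeV⁴.
Result: 3.75 × 10^14 × 2.316 × 10^20 = 8.685 × 10^34 kg/m³.

8.685 × 10^34 kg/m³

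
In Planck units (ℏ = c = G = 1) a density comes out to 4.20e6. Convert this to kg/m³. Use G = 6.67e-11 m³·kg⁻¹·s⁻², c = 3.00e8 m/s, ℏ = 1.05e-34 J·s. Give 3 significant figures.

2.18e103 kg/m³

One Planck density: ρ_P = c⁵/(ℏG²) = 5.20e96 kg/m³.
4.20e6 × 5.20e96 kg/m³ = 2.18e103 kg/m³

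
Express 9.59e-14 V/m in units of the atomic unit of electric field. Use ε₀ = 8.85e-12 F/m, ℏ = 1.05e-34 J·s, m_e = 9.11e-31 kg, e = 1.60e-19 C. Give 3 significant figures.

1.84e-25

atomic unit of electric field: E_au = E_h/(e a₀) = m_e²e⁵/((4πε₀)³ℏ⁴) = 5.20e11 V/m.
9.59e-14 / 5.20e11 = 1.84e-25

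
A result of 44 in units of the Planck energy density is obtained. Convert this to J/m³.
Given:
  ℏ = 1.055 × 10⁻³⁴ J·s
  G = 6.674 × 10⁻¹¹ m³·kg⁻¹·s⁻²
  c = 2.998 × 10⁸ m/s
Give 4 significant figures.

One Planck energy density: u_P = c⁷/(ℏG²) = 4.632 × 10¹¹³ J/m³.
44 × 4.632 × 10¹¹³ J/m³ = 2.038 × 10¹¹⁵ J/m³

2.038 × 10¹¹⁵ J/m³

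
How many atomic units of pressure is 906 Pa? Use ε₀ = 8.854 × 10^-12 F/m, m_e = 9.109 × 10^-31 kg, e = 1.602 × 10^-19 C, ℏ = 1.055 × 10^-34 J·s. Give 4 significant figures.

atomic unit of pressure: P_au = E_h/a₀³ = m_e⁴e¹⁰/((4πε₀)⁵ℏ⁸) = 2.929 × 10^13 Pa.
906 / 2.929 × 10^13 = 3.093 × 10^-11

3.093 × 10^-11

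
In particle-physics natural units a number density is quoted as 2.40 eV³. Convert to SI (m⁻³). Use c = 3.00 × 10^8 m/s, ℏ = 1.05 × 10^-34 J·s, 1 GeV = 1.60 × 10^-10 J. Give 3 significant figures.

Number density is [L]⁻³ = [E]³/(ℏc)³.
1 GeV³ → 1/(ℏc)³ × (1 GeV in J)³ = 1.31 × 10^47 m⁻³.
Convert the energy scale: 2.40 eV³ = 2.40 × 10^-27 GeV³.
Result: 2.40 × 10^-27 × 1.31 × 10^47 = 3.15 × 10^20 m⁻³.

3.15 × 10^20 m⁻³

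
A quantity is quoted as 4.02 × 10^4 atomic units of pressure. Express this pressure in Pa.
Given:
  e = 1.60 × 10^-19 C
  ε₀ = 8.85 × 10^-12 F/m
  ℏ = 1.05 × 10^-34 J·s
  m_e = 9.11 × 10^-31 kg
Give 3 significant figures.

1.21 × 10^18 Pa

One atomic unit of pressure: P_au = E_h/a₀³ = m_e⁴e¹⁰/((4πε₀)⁵ℏ⁸) = 3.01 × 10^13 Pa.
4.02 × 10^4 × 3.01 × 10^13 Pa = 1.21 × 10^18 Pa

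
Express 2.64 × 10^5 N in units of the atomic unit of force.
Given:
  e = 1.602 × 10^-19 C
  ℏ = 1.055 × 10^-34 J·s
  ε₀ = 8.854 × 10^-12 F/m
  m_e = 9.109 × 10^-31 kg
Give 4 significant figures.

atomic unit of force: F_au = E_h/a₀ = m_e²e⁶/((4πε₀)³ℏ⁴) = 8.220 × 10^-8 N.
2.64 × 10^5 / 8.220 × 10^-8 = 3.212 × 10^12

3.212 × 10^12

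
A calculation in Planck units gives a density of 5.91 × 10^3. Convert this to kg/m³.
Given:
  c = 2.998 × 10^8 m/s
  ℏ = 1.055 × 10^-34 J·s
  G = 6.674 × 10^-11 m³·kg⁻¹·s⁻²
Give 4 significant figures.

3.046 × 10^100 kg/m³

One Planck density: ρ_P = c⁵/(ℏG²) = 5.154 × 10^96 kg/m³.
5.91 × 10^3 × 5.154 × 10^96 kg/m³ = 3.046 × 10^100 kg/m³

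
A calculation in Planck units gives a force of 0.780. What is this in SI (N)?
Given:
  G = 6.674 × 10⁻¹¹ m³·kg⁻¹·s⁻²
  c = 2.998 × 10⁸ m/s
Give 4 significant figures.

One Planck force: F_P = c⁴/G = 1.210 × 10⁴⁴ N.
0.780 × 1.210 × 10⁴⁴ N = 9.441 × 10⁴³ N

9.441 × 10⁴³ N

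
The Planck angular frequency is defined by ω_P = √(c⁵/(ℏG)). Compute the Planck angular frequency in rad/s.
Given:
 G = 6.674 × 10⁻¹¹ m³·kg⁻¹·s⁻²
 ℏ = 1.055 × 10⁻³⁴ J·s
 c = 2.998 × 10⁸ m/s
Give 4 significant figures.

1.855 × 10⁴³ rad/s

ω_P = √(c⁵/(ℏG))
  = √(3.440 × 10⁸⁶)
  = 1.855 × 10⁴³ rad/s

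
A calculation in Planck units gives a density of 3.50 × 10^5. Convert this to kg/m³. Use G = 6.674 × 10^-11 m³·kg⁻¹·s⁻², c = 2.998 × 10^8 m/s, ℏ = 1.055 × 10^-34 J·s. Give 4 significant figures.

1.804 × 10^102 kg/m³

One Planck density: ρ_P = c⁵/(ℏG²) = 5.154 × 10^96 kg/m³.
3.50 × 10^5 × 5.154 × 10^96 kg/m³ = 1.804 × 10^102 kg/m³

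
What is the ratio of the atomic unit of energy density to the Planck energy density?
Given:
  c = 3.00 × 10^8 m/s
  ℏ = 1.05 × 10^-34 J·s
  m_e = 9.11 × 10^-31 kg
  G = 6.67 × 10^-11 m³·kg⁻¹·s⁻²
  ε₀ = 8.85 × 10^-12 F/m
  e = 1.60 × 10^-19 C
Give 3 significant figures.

atomic unit of energy density: u_au = E_h/a₀³ = m_e⁴e¹⁰/((4πε₀)⁵ℏ⁸) = 3.01 × 10^13 J/m³
Planck energy density: u_P = c⁷/(ℏG²) = 4.68 × 10^113 J/m³
ratio = 3.01 × 10^13 / 4.68 × 10^113 = 6.44 × 10^-101

6.44 × 10^-101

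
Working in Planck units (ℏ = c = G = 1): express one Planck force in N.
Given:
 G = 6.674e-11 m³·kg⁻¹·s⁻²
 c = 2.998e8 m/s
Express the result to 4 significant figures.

1.210e44 N

From ℏ = c = G = 1 the force scale is F_P = c⁴/G.
  = 8.078e33 / 6.674e-11
  = 1.210e44 N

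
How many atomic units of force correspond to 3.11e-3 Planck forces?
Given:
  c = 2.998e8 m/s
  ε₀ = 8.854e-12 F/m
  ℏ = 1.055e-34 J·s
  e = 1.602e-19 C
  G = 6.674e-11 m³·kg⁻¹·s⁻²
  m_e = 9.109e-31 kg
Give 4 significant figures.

4.580e48

Planck force: F_P = c⁴/G = 1.210e44 N
atomic unit of force: F_au = E_h/a₀ = m_e²e⁶/((4πε₀)³ℏ⁴) = 8.220e-8 N
3.11e-3 × 1.210e44 / 8.220e-8 = 4.580e48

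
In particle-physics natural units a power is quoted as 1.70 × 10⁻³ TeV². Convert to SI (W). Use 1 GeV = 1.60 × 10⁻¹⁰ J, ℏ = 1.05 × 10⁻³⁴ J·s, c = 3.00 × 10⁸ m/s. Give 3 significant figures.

Power is [E]/[T] = [E]²/ℏ.
1 GeV² → 1/ℏ × (1 GeV in J)² = 2.44 × 10¹⁴ W.
Convert the energy scale: 1.70 × 10⁻³ TeV² = 1.70 × 10³ GeV².
Result: 1.70 × 10³ × 2.44 × 10¹⁴ = 4.14 × 10¹⁷ W.

4.14 × 10¹⁷ W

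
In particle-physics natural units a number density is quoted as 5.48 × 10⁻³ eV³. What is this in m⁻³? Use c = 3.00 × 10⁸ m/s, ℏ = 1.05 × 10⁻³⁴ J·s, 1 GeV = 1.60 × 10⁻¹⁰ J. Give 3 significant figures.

7.18 × 10¹⁷ m⁻³

Number density is [L]⁻³ = [E]³/(ℏc)³.
1 GeV³ → 1/(ℏc)³ × (1 GeV in J)³ = 1.31 × 10⁴⁷ m⁻³.
Convert the energy scale: 5.48 × 10⁻³ eV³ = 5.48 × 10⁻³⁰ GeV³.
Result: 5.48 × 10⁻³⁰ × 1.31 × 10⁴⁷ = 7.18 × 10¹⁷ m⁻³.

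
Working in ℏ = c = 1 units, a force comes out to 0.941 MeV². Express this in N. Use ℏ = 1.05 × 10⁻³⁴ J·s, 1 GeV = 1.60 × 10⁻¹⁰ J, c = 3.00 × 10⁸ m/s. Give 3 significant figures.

Force is [E]/[L] = [E]²/(ℏc); restore (ℏc)⁻¹.
1 GeV² → 1/(ℏc) × (1 GeV in J)² = 8.13 × 10⁵ N.
Convert the energy scale: 0.941 MeV² = 9.41 × 10⁻⁷ GeV².
Result: 9.41 × 10⁻⁷ × 8.13 × 10⁵ = 0.765 N.

0.765 N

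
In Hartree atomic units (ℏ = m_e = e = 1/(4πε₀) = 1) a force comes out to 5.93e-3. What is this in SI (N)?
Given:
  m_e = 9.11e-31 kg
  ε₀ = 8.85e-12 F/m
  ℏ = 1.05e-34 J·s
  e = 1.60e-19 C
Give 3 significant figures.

4.94e-10 N

One atomic unit of force: F_au = E_h/a₀ = m_e²e⁶/((4πε₀)³ℏ⁴) = 8.33e-8 N.
5.93e-3 × 8.33e-8 N = 4.94e-10 N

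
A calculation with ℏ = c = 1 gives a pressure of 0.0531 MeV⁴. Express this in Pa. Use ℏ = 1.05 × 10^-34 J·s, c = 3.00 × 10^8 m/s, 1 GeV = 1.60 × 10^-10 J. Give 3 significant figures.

Pressure is [E]/[L]³ = [E]⁴/(ℏc)³.
1 GeV⁴ → 1/(ℏc)³ × (1 GeV in J)⁴ = 2.10 × 10^37 Pa.
Convert the energy scale: 0.0531 MeV⁴ = 5.31 × 10^-14 GeV⁴.
Result: 5.31 × 10^-14 × 2.10 × 10^37 = 1.11 × 10^24 Pa.

1.11 × 10^24 Pa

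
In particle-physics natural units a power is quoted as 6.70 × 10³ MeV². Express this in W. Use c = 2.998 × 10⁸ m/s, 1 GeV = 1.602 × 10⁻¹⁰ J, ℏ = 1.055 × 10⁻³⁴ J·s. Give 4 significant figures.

Power is [E]/[T] = [E]²/ℏ.
1 GeV² → 1/ℏ × (1 GeV in J)² = 2.433 × 10¹⁴ W.
Convert the energy scale: 6.70 × 10³ MeV² = 6.70 × 10⁻³ GeV².
Result: 6.70 × 10⁻³ × 2.433 × 10¹⁴ = 1.630 × 10¹² W.

1.630 × 10¹² W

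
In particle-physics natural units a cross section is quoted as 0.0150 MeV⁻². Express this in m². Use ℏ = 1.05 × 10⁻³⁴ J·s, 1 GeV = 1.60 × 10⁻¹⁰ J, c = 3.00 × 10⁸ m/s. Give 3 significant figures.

5.81 × 10⁻²⁸ m²

Area is [L]² = [E]⁻²·(ℏc)²; restore (ℏc)².
1 GeV⁻² → (ℏc)² × (1 GeV in J)⁻² = 3.88 × 10⁻³² m².
Convert the energy scale: 0.0150 MeV⁻² = 1.50 × 10⁴ GeV⁻².
Result: 1.50 × 10⁴ × 3.88 × 10⁻³² = 5.81 × 10⁻²⁸ m².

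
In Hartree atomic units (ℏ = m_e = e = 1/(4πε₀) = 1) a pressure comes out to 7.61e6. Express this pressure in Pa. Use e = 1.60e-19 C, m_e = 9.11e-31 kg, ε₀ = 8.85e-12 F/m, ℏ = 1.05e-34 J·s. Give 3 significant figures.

2.29e20 Pa

One atomic unit of pressure: P_au = E_h/a₀³ = m_e⁴e¹⁰/((4πε₀)⁵ℏ⁸) = 3.01e13 Pa.
7.61e6 × 3.01e13 Pa = 2.29e20 Pa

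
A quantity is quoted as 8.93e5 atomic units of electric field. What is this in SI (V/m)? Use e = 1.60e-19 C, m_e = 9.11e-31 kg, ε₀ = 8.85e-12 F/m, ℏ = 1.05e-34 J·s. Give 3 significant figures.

4.65e17 V/m

One atomic unit of electric field: E_au = E_h/(e a₀) = m_e²e⁵/((4πε₀)³ℏ⁴) = 5.20e11 V/m.
8.93e5 × 5.20e11 V/m = 4.65e17 V/m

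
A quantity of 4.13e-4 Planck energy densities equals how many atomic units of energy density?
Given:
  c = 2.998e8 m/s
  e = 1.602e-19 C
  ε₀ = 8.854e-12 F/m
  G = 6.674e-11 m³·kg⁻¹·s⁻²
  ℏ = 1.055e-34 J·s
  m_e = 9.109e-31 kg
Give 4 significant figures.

Planck energy density: u_P = c⁷/(ℏG²) = 4.632e113 J/m³
atomic unit of energy density: u_au = E_h/a₀³ = m_e⁴e¹⁰/((4πε₀)⁵ℏ⁸) = 2.929e13 J/m³
4.13e-4 × 4.632e113 / 2.929e13 = 6.531e96

6.531e96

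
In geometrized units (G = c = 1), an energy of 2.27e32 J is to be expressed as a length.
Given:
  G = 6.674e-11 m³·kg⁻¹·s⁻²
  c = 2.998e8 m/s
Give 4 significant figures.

1.875e-12 m

Energy → length via G/c⁴.
2.27e32 J × (G/c⁴) = 1.875e-12 m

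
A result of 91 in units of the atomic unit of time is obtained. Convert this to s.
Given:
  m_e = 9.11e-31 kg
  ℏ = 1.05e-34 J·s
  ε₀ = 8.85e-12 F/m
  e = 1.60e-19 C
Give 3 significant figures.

2.18e-15 s

One atomic unit of time: τ_au = (4πε₀)²ℏ³/(m_e e⁴) = 2.40e-17 s.
91 × 2.40e-17 s = 2.18e-15 s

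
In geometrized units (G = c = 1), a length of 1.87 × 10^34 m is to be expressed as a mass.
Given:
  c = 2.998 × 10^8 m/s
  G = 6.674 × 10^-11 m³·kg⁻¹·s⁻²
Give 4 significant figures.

2.518 × 10^61 kg

Length → mass via c²/G.
1.87 × 10^34 m × (c²/G) = 2.518 × 10^61 kg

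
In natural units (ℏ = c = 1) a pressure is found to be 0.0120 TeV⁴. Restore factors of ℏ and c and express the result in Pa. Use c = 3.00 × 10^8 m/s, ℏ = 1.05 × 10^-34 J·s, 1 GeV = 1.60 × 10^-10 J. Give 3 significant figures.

2.52 × 10^47 Pa

Pressure is [E]/[L]³ = [E]⁴/(ℏc)³.
1 GeV⁴ → 1/(ℏc)³ × (1 GeV in J)⁴ = 2.10 × 10^37 Pa.
Convert the energy scale: 0.0120 TeV⁴ = 1.20 × 10^10 GeV⁴.
Result: 1.20 × 10^10 × 2.10 × 10^37 = 2.52 × 10^47 Pa.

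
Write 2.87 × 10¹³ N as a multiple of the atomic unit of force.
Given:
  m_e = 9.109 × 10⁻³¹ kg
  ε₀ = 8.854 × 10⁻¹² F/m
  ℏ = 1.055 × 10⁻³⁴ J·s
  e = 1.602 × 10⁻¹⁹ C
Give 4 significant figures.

3.492 × 10²⁰

atomic unit of force: F_au = E_h/a₀ = m_e²e⁶/((4πε₀)³ℏ⁴) = 8.220 × 10⁻⁸ N.
2.87 × 10¹³ / 8.220 × 10⁻⁸ = 3.492 × 10²⁰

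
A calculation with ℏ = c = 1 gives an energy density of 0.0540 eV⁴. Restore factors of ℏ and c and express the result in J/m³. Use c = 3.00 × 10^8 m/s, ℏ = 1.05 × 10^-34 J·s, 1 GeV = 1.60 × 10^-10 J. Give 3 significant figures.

[E]/[L]³ = [E]⁴/(ℏc)³; restore (ℏc)⁻³.
1 GeV⁴ → 1/(ℏc)³ × (1 GeV in J)⁴ = 2.10 × 10^37 J/m³.
Convert the energy scale: 0.0540 eV⁴ = 5.40 × 10^-38 GeV⁴.
Result: 5.40 × 10^-38 × 2.10 × 10^37 = 1.13 J/m³.

1.13 J/m³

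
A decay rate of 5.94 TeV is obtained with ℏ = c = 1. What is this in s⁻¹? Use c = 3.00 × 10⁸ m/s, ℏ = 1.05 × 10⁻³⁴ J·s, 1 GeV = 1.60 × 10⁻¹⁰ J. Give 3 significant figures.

A rate is [E]/ℏ; divide by ℏ.
1 GeV → 1/ℏ × (1 GeV in J) = 1.52 × 10²⁴ s⁻¹.
Convert the energy scale: 5.94 TeV = 5.94 × 10³ GeV.
Result: 5.94 × 10³ × 1.52 × 10²⁴ = 9.05 × 10²⁷ s⁻¹.

9.05 × 10²⁷ s⁻¹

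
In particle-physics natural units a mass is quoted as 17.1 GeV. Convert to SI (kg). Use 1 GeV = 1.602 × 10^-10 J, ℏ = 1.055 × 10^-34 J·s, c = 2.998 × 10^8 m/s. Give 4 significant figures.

3.048 × 10^-26 kg

Mass is [E]/c²; divide by c².
1 GeV → 1/c² × (1 GeV in J) = 1.782 × 10^-27 kg.
Result: 17.1 × 1.782 × 10^-27 = 3.048 × 10^-26 kg.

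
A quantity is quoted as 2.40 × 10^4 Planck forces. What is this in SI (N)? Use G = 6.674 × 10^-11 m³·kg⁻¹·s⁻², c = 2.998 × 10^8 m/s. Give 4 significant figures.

One Planck force: F_P = c⁴/G = 1.210 × 10^44 N.
2.40 × 10^4 × 1.210 × 10^44 N = 2.905 × 10^48 N

2.905 × 10^48 N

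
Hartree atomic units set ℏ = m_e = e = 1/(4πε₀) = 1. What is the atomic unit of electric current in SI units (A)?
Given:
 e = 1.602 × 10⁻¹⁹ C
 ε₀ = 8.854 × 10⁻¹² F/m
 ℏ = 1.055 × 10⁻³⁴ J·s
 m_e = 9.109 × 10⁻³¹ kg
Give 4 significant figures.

The unique combination of the constants set to 1 with dimensions of current is I_au = e E_h/ℏ = m_e e⁵/((4πε₀)²ℏ³).
E_h = 4.354 × 10⁻¹⁸ J
e·E_h/ℏ = 6.612 × 10⁻³ A

6.612 × 10⁻³ A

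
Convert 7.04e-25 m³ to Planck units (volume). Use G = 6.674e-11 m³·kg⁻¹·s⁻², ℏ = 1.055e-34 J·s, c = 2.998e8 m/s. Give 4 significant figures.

1.667e80

Planck volume: V_P = (ℏG/c³)^(3/2) = 4.224e-105 m³.
7.04e-25 / 4.224e-105 = 1.667e80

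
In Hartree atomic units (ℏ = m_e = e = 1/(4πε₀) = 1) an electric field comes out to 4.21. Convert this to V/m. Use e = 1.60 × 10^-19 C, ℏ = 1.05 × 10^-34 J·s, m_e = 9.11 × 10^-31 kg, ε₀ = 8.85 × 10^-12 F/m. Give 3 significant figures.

One atomic unit of electric field: E_au = E_h/(e a₀) = m_e²e⁵/((4πε₀)³ℏ⁴) = 5.20 × 10^11 V/m.
4.21 × 5.20 × 10^11 V/m = 2.19 × 10^12 V/m

2.19 × 10^12 V/m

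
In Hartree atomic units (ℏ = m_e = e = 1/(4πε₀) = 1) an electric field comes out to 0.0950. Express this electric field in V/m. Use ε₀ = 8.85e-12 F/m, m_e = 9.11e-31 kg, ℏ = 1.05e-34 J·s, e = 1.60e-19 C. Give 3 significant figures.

One atomic unit of electric field: E_au = E_h/(e a₀) = m_e²e⁵/((4πε₀)³ℏ⁴) = 5.20e11 V/m.
0.0950 × 5.20e11 V/m = 4.94e10 V/m

4.94e10 V/m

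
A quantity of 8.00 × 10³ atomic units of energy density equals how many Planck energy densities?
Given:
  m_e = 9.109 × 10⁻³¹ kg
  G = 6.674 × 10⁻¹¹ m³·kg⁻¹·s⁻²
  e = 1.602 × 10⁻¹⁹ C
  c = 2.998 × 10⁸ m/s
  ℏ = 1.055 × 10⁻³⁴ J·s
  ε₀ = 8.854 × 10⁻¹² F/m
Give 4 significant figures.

atomic unit of energy density: u_au = E_h/a₀³ = m_e⁴e¹⁰/((4πε₀)⁵ℏ⁸) = 2.929 × 10¹³ J/m³
Planck energy density: u_P = c⁷/(ℏG²) = 4.632 × 10¹¹³ J/m³
8.00 × 10³ × 2.929 × 10¹³ / 4.632 × 10¹¹³ = 5.059 × 10⁻⁹⁷

5.059 × 10⁻⁹⁷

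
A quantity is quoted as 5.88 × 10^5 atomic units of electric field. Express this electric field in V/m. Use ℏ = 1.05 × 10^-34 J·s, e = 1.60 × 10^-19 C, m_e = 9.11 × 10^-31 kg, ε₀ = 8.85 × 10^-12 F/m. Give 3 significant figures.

3.06 × 10^17 V/m

One atomic unit of electric field: E_au = E_h/(e a₀) = m_e²e⁵/((4πε₀)³ℏ⁴) = 5.20 × 10^11 V/m.
5.88 × 10^5 × 5.20 × 10^11 V/m = 3.06 × 10^17 V/m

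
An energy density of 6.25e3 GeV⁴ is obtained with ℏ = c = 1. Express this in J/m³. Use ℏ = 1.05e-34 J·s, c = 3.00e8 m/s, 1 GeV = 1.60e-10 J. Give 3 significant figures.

1.31e41 J/m³

[E]/[L]³ = [E]⁴/(ℏc)³; restore (ℏc)⁻³.
1 GeV⁴ → 1/(ℏc)³ × (1 GeV in J)⁴ = 2.10e37 J/m³.
Result: 6.25e3 × 2.10e37 = 1.31e41 J/m³.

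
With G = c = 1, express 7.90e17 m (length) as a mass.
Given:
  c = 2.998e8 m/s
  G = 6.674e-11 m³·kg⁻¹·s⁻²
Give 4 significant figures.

1.064e45 kg

Length → mass via c²/G.
7.90e17 m × (c²/G) = 1.064e45 kg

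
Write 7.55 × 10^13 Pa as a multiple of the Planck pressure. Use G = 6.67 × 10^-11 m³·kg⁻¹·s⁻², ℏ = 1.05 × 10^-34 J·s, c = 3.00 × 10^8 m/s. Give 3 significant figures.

Planck pressure: p_P = c⁷/(ℏG²) = 4.68 × 10^113 Pa.
7.55 × 10^13 / 4.68 × 10^113 = 1.61 × 10^-100

1.61 × 10^-100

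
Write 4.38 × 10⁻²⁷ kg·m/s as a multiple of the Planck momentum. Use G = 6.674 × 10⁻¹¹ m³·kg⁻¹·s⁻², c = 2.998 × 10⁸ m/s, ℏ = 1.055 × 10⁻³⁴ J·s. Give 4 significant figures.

Planck momentum: p_P = √(ℏc³/G) = 6.527 kg·m/s.
4.38 × 10⁻²⁷ / 6.527 = 6.711 × 10⁻²⁸

6.711 × 10⁻²⁸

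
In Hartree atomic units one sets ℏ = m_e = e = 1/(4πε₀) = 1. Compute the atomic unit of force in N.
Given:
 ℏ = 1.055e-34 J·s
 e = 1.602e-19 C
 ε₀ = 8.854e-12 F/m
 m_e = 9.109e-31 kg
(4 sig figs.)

F_au = E_h/a₀ = m_e²e⁶/((4πε₀)³ℏ⁴)
E_h = 4.354e-18 J
a₀ = 5.297e-11 m
E_h/a₀ = 8.220e-8 N

8.220e-8 N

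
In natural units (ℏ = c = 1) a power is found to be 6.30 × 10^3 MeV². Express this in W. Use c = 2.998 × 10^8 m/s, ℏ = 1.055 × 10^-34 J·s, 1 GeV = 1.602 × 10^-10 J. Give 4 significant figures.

Power is [E]/[T] = [E]²/ℏ.
1 GeV² → 1/ℏ × (1 GeV in J)² = 2.433 × 10^14 W.
Convert the energy scale: 6.30 × 10^3 MeV² = 6.30 × 10^-3 GeV².
Result: 6.30 × 10^-3 × 2.433 × 10^14 = 1.533 × 10^12 W.

1.533 × 10^12 W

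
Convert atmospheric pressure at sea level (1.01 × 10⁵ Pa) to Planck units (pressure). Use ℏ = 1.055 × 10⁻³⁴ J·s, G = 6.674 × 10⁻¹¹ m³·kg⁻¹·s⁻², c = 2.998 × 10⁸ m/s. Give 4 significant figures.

Planck pressure: p_P = c⁷/(ℏG²) = 4.632 × 10¹¹³ Pa.
1.01 × 10⁵ / 4.632 × 10¹¹³ = 2.180 × 10⁻¹⁰⁹

2.180 × 10⁻¹⁰⁹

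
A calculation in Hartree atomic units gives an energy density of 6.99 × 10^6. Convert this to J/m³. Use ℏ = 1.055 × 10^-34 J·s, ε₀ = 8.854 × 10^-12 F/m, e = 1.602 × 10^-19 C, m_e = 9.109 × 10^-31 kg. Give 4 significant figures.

2.047 × 10^20 J/m³

One atomic unit of energy density: u_au = E_h/a₀³ = m_e⁴e¹⁰/((4πε₀)⁵ℏ⁸) = 2.929 × 10^13 J/m³.
6.99 × 10^6 × 2.929 × 10^13 J/m³ = 2.047 × 10^20 J/m³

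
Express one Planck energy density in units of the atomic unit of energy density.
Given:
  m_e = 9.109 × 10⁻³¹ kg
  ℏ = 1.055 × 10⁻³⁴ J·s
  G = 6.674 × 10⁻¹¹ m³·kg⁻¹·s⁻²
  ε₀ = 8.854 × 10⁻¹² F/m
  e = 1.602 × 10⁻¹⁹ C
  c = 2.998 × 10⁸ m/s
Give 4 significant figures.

Planck energy density: u_P = c⁷/(ℏG²) = 4.632 × 10¹¹³ J/m³
atomic unit of energy density: u_au = E_h/a₀³ = m_e⁴e¹⁰/((4πε₀)⁵ℏ⁸) = 2.929 × 10¹³ J/m³
ratio = 4.632 × 10¹¹³ / 2.929 × 10¹³ = 1.581 × 10¹⁰⁰

1.581 × 10¹⁰⁰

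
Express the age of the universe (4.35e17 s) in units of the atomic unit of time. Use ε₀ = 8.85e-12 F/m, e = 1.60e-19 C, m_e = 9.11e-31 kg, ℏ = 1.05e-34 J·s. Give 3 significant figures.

atomic unit of time: τ_au = (4πε₀)²ℏ³/(m_e e⁴) = 2.40e-17 s.
4.35e17 / 2.40e-17 = 1.81e34

1.81e34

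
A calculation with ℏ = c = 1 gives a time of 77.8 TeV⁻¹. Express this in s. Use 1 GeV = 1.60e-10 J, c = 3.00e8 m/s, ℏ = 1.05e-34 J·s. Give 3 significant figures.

5.11e-26 s

A time is [E]⁻¹ in ℏ=c=1; restore one factor of ℏ.
1 GeV⁻¹ → ℏ × (1 GeV in J)⁻¹ = 6.56e-25 s.
Convert the energy scale: 77.8 TeV⁻¹ = 0.0778 GeV⁻¹.
Result: 0.0778 × 6.56e-25 = 5.11e-26 s.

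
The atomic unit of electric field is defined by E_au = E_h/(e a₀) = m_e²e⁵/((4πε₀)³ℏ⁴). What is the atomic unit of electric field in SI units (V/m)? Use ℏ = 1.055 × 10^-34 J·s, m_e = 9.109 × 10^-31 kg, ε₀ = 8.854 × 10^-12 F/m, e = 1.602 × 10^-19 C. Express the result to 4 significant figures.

E_au = E_h/(e a₀) = m_e²e⁵/((4πε₀)³ℏ⁴)
E_h = 4.354 × 10^-18 J
a₀ = 5.297 × 10^-11 m
E_h/(e·a₀) = 5.131 × 10^11 V/m

5.131 × 10^11 V/m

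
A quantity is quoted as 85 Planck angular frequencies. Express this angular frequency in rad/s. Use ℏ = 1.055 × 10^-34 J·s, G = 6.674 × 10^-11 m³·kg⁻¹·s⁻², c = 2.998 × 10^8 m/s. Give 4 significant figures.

1.576 × 10^45 rad/s

One Planck angular frequency: ω_P = √(c⁵/(ℏG)) = 1.855 × 10^43 rad/s.
85 × 1.855 × 10^43 rad/s = 1.576 × 10^45 rad/s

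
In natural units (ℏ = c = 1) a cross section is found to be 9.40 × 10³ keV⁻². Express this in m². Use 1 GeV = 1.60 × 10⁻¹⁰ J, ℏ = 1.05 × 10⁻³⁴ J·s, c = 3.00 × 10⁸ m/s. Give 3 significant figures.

3.64 × 10⁻¹⁶ m²

Area is [L]² = [E]⁻²·(ℏc)²; restore (ℏc)².
1 GeV⁻² → (ℏc)² × (1 GeV in J)⁻² = 3.88 × 10⁻³² m².
Convert the energy scale: 9.40 × 10³ keV⁻² = 9.40 × 10¹⁵ GeV⁻².
Result: 9.40 × 10¹⁵ × 3.88 × 10⁻³² = 3.64 × 10⁻¹⁶ m².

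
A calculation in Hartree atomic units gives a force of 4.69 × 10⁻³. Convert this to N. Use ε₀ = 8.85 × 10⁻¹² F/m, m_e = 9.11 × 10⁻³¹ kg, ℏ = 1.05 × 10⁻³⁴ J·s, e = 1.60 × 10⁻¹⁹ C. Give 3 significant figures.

3.91 × 10⁻¹⁰ N

One atomic unit of force: F_au = E_h/a₀ = m_e²e⁶/((4πε₀)³ℏ⁴) = 8.33 × 10⁻⁸ N.
4.69 × 10⁻³ × 8.33 × 10⁻⁸ N = 3.91 × 10⁻¹⁰ N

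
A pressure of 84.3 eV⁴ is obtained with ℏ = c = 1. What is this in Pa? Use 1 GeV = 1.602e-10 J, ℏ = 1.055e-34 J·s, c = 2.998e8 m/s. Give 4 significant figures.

Pressure is [E]/[L]³ = [E]⁴/(ℏc)³.
1 GeV⁴ → 1/(ℏc)³ × (1 GeV in J)⁴ = 2.082e37 Pa.
Convert the energy scale: 84.3 eV⁴ = 8.43e-35 GeV⁴.
Result: 8.43e-35 × 2.082e37 = 1.755e3 Pa.

1.755e3 Pa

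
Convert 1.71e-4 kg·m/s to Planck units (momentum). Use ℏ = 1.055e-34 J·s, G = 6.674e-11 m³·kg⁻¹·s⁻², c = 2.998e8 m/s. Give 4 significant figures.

Planck momentum: p_P = √(ℏc³/G) = 6.527 kg·m/s.
1.71e-4 / 6.527 = 2.620e-5

2.620e-5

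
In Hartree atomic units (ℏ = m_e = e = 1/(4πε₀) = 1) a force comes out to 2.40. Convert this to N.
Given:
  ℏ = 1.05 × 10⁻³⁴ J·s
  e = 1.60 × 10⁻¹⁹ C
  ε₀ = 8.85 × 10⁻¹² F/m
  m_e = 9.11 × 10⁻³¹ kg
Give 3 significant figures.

One atomic unit of force: F_au = E_h/a₀ = m_e²e⁶/((4πε₀)³ℏ⁴) = 8.33 × 10⁻⁸ N.
2.40 × 8.33 × 10⁻⁸ N = 2.00 × 10⁻⁷ N

2.00 × 10⁻⁷ N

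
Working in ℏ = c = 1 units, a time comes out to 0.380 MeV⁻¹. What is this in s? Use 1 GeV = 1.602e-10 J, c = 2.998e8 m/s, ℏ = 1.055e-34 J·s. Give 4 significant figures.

A time is [E]⁻¹ in ℏ=c=1; restore one factor of ℏ.
1 GeV⁻¹ → ℏ × (1 GeV in J)⁻¹ = 6.586e-25 s.
Convert the energy scale: 0.380 MeV⁻¹ = 380 GeV⁻¹.
Result: 380 × 6.586e-25 = 2.502e-22 s.

2.502e-22 s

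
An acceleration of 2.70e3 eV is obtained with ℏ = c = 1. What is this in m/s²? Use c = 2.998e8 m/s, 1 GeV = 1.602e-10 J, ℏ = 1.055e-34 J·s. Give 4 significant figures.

1.229e27 m/s²

Acceleration is [L]/[T]² = c·[E]/ℏ.
1 GeV → c/ℏ × (1 GeV in J) = 4.552e32 m/s².
Convert the energy scale: 2.70e3 eV = 2.70e-6 GeV.
Result: 2.70e-6 × 4.552e32 = 1.229e27 m/s².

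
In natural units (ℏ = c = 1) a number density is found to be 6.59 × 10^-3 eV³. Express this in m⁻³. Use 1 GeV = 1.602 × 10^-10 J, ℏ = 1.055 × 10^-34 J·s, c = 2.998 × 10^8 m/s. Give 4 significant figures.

8.563 × 10^17 m⁻³

Number density is [L]⁻³ = [E]³/(ℏc)³.
1 GeV³ → 1/(ℏc)³ × (1 GeV in J)³ = 1.299 × 10^47 m⁻³.
Convert the energy scale: 6.59 × 10^-3 eV³ = 6.59 × 10^-30 GeV³.
Result: 6.59 × 10^-30 × 1.299 × 10^47 = 8.563 × 10^17 m⁻³.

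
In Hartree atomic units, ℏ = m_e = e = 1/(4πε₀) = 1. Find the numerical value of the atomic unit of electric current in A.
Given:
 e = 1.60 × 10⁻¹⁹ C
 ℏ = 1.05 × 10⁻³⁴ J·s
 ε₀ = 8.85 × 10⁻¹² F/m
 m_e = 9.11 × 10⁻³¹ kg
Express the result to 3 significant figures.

Dimensional analysis gives I_au = e E_h/ℏ = m_e e⁵/((4πε₀)²ℏ³).
E_h = 4.38 × 10⁻¹⁸ J
e·E_h/ℏ = 6.67 × 10⁻³ A

6.67 × 10⁻³ A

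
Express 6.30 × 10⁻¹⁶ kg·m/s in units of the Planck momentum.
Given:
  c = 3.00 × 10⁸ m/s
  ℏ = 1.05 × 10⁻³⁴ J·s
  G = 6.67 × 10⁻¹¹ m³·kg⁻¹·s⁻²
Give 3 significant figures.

9.66 × 10⁻¹⁷

Planck momentum: p_P = √(ℏc³/G) = 6.52 kg·m/s.
6.30 × 10⁻¹⁶ / 6.52 = 9.66 × 10⁻¹⁷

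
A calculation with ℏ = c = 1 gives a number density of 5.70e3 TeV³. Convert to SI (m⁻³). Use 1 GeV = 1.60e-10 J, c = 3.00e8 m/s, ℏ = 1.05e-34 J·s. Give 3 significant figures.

7.47e59 m⁻³

Number density is [L]⁻³ = [E]³/(ℏc)³.
1 GeV³ → 1/(ℏc)³ × (1 GeV in J)³ = 1.31e47 m⁻³.
Convert the energy scale: 5.70e3 TeV³ = 5.70e12 GeV³.
Result: 5.70e12 × 1.31e47 = 7.47e59 m⁻³.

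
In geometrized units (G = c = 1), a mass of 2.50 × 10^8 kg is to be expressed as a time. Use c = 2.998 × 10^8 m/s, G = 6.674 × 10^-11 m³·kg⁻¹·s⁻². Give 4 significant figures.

Mass → time via G/c³.
2.50 × 10^8 kg × (G/c³) = 6.192 × 10^-28 s

6.192 × 10^-28 s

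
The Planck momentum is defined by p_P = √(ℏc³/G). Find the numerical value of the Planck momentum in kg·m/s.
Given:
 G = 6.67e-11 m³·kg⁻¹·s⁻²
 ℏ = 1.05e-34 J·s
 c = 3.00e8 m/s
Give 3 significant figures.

6.52 kg·m/s

p_P = √(ℏc³/G)
  = √(42.5)
  = 6.52 kg·m/s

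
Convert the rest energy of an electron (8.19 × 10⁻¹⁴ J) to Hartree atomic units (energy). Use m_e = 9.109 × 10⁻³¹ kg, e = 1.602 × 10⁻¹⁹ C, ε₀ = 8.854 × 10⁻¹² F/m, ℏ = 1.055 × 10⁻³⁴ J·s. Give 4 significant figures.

1.881 × 10⁴

hartree: E_h = m_e e⁴/(4πε₀ℏ)² = 4.354 × 10⁻¹⁸ J.
8.19 × 10⁻¹⁴ / 4.354 × 10⁻¹⁸ = 1.881 × 10⁴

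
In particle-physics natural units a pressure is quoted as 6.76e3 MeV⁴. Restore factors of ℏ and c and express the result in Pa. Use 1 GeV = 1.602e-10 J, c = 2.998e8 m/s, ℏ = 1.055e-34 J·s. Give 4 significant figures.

Pressure is [E]/[L]³ = [E]⁴/(ℏc)³.
1 GeV⁴ → 1/(ℏc)³ × (1 GeV in J)⁴ = 2.082e37 Pa.
Convert the energy scale: 6.76e3 MeV⁴ = 6.76e-9 GeV⁴.
Result: 6.76e-9 × 2.082e37 = 1.407e29 Pa.

1.407e29 Pa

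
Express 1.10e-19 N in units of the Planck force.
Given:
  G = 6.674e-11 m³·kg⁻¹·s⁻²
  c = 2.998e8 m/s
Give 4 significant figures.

Planck force: F_P = c⁴/G = 1.210e44 N.
1.10e-19 / 1.210e44 = 9.088e-64

9.088e-64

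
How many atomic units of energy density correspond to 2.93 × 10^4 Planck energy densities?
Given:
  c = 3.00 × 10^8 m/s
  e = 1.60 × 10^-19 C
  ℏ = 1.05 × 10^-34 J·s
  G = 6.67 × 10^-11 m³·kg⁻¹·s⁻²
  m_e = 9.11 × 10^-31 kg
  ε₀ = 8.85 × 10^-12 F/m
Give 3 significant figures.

4.55 × 10^104

Planck energy density: u_P = c⁷/(ℏG²) = 4.68 × 10^113 J/m³
atomic unit of energy density: u_au = E_h/a₀³ = m_e⁴e¹⁰/((4πε₀)⁵ℏ⁸) = 3.01 × 10^13 J/m³
2.93 × 10^4 × 4.68 × 10^113 / 3.01 × 10^13 = 4.55 × 10^104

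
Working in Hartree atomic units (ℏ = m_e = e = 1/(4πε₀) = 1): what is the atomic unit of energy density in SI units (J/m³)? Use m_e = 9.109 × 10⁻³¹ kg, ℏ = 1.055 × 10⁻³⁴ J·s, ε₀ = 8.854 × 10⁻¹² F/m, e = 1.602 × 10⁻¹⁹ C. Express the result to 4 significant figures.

The unique combination of the constants set to 1 with dimensions of energy density is u_au = E_h/a₀³ = m_e⁴e¹⁰/((4πε₀)⁵ℏ⁸).
E_h = 4.354 × 10⁻¹⁸ J
a₀ = 5.297 × 10⁻¹¹ m
E_h/a₀³ = 2.929 × 10¹³ J/m³

2.929 × 10¹³ J/m³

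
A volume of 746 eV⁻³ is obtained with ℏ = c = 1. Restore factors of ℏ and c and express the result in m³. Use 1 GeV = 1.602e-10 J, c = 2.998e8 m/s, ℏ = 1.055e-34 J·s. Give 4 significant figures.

5.741e-18 m³

Volume is [L]³ = [E]⁻³·(ℏc)³.
1 GeV⁻³ → (ℏc)³ × (1 GeV in J)⁻³ = 7.696e-48 m³.
Convert the energy scale: 746 eV⁻³ = 7.46e29 GeV⁻³.
Result: 7.46e29 × 7.696e-48 = 5.741e-18 m³.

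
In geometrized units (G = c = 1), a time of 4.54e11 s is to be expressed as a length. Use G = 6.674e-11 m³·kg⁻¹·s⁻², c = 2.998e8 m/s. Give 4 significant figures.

Time → length via c.
4.54e11 s × (c) = 1.361e20 m

1.361e20 m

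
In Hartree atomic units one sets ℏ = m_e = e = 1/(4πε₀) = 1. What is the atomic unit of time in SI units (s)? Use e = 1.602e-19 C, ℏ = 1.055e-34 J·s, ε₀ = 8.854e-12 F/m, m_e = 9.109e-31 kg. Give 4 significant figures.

τ_au = (4πε₀)²ℏ³/(m_e e⁴)
E_h = 4.354e-18 J
ℏ/E_h = 2.423e-17 s

2.423e-17 s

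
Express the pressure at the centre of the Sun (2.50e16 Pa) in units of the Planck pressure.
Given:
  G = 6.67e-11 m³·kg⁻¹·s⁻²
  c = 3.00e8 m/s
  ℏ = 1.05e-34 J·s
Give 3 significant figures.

Planck pressure: p_P = c⁷/(ℏG²) = 4.68e113 Pa.
2.50e16 / 4.68e113 = 5.34e-98

5.34e-98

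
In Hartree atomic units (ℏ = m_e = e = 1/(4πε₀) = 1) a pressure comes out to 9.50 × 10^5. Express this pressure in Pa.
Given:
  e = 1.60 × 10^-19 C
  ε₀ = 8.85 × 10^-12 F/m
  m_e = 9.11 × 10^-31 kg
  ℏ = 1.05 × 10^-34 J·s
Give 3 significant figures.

2.86 × 10^19 Pa

One atomic unit of pressure: P_au = E_h/a₀³ = m_e⁴e¹⁰/((4πε₀)⁵ℏ⁸) = 3.01 × 10^13 Pa.
9.50 × 10^5 × 3.01 × 10^13 Pa = 2.86 × 10^19 Pa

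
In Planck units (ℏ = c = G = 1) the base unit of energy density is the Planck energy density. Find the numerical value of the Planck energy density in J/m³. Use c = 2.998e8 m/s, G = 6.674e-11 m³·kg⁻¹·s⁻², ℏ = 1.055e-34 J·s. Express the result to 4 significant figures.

u_P = c⁷/(ℏG²)
  = 2.177e59 / 4.699e-55
  = 4.632e113 J/m³

4.632e113 J/m³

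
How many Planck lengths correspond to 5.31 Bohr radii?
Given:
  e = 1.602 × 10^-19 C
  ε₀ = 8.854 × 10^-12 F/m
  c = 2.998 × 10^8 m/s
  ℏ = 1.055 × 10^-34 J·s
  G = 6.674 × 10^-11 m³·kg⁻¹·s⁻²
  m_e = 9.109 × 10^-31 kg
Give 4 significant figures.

Bohr radius: a₀ = 4πε₀ℏ²/(m_e e²) = 5.297 × 10^-11 m
Planck length: ℓ_P = √(ℏG/c³) = 1.616 × 10^-35 m
5.31 × 5.297 × 10^-11 / 1.616 × 10^-35 = 1.740 × 10^25

1.740 × 10^25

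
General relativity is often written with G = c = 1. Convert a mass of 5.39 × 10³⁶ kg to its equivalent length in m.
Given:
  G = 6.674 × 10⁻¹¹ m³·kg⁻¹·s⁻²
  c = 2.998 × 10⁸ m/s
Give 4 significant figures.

4.002 × 10⁹ m

In G = c = 1 units mass has dimensions of length; the conversion factor is G/c².
5.39 × 10³⁶ kg × (G/c²) = 4.002 × 10⁹ m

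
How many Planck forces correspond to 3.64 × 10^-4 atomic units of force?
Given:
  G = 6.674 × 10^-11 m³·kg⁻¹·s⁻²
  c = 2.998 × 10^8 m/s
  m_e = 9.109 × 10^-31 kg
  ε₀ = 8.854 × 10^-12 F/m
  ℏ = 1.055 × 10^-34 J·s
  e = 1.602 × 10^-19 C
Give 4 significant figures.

2.472 × 10^-55

atomic unit of force: F_au = E_h/a₀ = m_e²e⁶/((4πε₀)³ℏ⁴) = 8.220 × 10^-8 N
Planck force: F_P = c⁴/G = 1.210 × 10^44 N
3.64 × 10^-4 × 8.220 × 10^-8 / 1.210 × 10^44 = 2.472 × 10^-55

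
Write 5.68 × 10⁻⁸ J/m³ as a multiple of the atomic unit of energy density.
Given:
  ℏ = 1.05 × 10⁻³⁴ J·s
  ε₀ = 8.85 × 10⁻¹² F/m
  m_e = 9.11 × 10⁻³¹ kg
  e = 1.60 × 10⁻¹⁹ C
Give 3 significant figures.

atomic unit of energy density: u_au = E_h/a₀³ = m_e⁴e¹⁰/((4πε₀)⁵ℏ⁸) = 3.01 × 10¹³ J/m³.
5.68 × 10⁻⁸ / 3.01 × 10¹³ = 1.89 × 10⁻²¹

1.89 × 10⁻²¹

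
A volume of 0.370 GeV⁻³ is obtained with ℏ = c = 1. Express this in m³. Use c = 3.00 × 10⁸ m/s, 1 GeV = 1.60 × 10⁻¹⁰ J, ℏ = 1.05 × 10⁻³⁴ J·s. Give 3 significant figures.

2.82 × 10⁻⁴⁸ m³

Volume is [L]³ = [E]⁻³·(ℏc)³.
1 GeV⁻³ → (ℏc)³ × (1 GeV in J)⁻³ = 7.63 × 10⁻⁴⁸ m³.
Result: 0.370 × 7.63 × 10⁻⁴⁸ = 2.82 × 10⁻⁴⁸ m³.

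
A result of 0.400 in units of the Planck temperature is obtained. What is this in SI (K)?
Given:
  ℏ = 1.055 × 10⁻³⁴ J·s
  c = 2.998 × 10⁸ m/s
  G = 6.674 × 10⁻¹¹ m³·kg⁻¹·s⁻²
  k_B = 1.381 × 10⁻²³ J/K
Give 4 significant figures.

5.667 × 10³¹ K

One Planck temperature: T_P = √(ℏc⁵/G) / k_B = 1.417 × 10³² K.
0.400 × 1.417 × 10³² K = 5.667 × 10³¹ K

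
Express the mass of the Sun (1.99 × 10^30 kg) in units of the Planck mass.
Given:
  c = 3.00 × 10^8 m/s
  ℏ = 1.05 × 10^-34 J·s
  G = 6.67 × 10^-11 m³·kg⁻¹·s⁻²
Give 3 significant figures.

Planck mass: m_P = √(ℏc/G) = 2.17 × 10^-8 kg.
1.99 × 10^30 / 2.17 × 10^-8 = 9.16 × 10^37

9.16 × 10^37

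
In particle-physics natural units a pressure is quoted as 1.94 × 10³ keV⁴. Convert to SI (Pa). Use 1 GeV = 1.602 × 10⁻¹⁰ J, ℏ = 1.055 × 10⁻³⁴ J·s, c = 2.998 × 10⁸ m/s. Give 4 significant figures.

4.038 × 10¹⁶ Pa

Pressure is [E]/[L]³ = [E]⁴/(ℏc)³.
1 GeV⁴ → 1/(ℏc)³ × (1 GeV in J)⁴ = 2.082 × 10³⁷ Pa.
Convert the energy scale: 1.94 × 10³ keV⁴ = 1.94 × 10⁻²¹ GeV⁴.
Result: 1.94 × 10⁻²¹ × 2.082 × 10³⁷ = 4.038 × 10¹⁶ Pa.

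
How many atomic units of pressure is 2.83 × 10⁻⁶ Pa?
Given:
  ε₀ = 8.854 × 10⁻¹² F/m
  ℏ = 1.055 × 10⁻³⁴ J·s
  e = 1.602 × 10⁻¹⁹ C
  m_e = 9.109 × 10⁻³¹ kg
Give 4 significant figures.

atomic unit of pressure: P_au = E_h/a₀³ = m_e⁴e¹⁰/((4πε₀)⁵ℏ⁸) = 2.929 × 10¹³ Pa.
2.83 × 10⁻⁶ / 2.929 × 10¹³ = 9.662 × 10⁻²⁰

9.662 × 10⁻²⁰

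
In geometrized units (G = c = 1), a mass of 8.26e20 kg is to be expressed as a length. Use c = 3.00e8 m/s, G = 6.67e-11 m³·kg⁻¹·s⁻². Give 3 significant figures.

6.12e-7 m

In G = c = 1 units mass has dimensions of length; the conversion factor is G/c².
8.26e20 kg × (G/c²) = 6.12e-7 m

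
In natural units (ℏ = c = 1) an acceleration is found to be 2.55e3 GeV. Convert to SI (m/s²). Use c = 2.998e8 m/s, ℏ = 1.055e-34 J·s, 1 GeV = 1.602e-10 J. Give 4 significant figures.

1.161e36 m/s²

Acceleration is [L]/[T]² = c·[E]/ℏ.
1 GeV → c/ℏ × (1 GeV in J) = 4.552e32 m/s².
Result: 2.55e3 × 4.552e32 = 1.161e36 m/s².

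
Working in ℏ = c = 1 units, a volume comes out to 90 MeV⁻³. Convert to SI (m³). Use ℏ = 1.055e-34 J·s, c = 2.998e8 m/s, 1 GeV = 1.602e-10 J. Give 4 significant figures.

6.926e-37 m³

Volume is [L]³ = [E]⁻³·(ℏc)³.
1 GeV⁻³ → (ℏc)³ × (1 GeV in J)⁻³ = 7.696e-48 m³.
Convert the energy scale: 90 MeV⁻³ = 9.00e10 GeV⁻³.
Result: 9.00e10 × 7.696e-48 = 6.926e-37 m³.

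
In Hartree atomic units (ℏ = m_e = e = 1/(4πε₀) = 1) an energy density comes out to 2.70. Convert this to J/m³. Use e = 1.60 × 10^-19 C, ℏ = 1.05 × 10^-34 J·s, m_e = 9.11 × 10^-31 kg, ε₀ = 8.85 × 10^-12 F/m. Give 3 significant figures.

8.13 × 10^13 J/m³

One atomic unit of energy density: u_au = E_h/a₀³ = m_e⁴e¹⁰/((4πε₀)⁵ℏ⁸) = 3.01 × 10^13 J/m³.
2.70 × 3.01 × 10^13 J/m³ = 8.13 × 10^13 J/m³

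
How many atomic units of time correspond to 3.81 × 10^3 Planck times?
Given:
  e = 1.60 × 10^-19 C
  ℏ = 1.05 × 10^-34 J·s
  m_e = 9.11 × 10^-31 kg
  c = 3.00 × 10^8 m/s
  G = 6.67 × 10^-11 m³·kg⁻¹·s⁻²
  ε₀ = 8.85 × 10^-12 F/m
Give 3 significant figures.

8.53 × 10^-24

Planck time: t_P = √(ℏG/c⁵) = 5.37 × 10^-44 s
atomic unit of time: τ_au = (4πε₀)²ℏ³/(m_e e⁴) = 2.40 × 10^-17 s
3.81 × 10^3 × 5.37 × 10^-44 / 2.40 × 10^-17 = 8.53 × 10^-24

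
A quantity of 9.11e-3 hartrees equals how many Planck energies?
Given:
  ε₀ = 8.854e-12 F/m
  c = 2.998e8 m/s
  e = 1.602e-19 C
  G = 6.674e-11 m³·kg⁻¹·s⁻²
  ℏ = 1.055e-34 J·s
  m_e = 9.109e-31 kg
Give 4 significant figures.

2.027e-29

hartree: E_h = m_e e⁴/(4πε₀ℏ)² = 4.354e-18 J
Planck energy: E_P = √(ℏc⁵/G) = 1.957e9 J
9.11e-3 × 4.354e-18 / 1.957e9 = 2.027e-29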